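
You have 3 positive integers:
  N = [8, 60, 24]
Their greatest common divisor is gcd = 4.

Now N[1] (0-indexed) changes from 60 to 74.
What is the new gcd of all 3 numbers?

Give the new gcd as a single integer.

Numbers: [8, 60, 24], gcd = 4
Change: index 1, 60 -> 74
gcd of the OTHER numbers (without index 1): gcd([8, 24]) = 8
New gcd = gcd(g_others, new_val) = gcd(8, 74) = 2

Answer: 2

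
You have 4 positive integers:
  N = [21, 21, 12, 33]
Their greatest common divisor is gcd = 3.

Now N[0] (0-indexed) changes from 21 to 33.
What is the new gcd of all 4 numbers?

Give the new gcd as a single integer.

Numbers: [21, 21, 12, 33], gcd = 3
Change: index 0, 21 -> 33
gcd of the OTHER numbers (without index 0): gcd([21, 12, 33]) = 3
New gcd = gcd(g_others, new_val) = gcd(3, 33) = 3

Answer: 3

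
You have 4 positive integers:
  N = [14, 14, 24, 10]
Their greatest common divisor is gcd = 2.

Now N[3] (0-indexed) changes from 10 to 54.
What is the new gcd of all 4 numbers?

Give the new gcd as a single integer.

Numbers: [14, 14, 24, 10], gcd = 2
Change: index 3, 10 -> 54
gcd of the OTHER numbers (without index 3): gcd([14, 14, 24]) = 2
New gcd = gcd(g_others, new_val) = gcd(2, 54) = 2

Answer: 2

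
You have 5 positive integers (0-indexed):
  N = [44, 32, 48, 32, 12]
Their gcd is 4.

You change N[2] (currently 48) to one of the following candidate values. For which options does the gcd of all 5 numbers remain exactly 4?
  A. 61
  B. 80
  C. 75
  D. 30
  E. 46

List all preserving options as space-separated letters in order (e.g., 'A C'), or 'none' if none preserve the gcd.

Answer: B

Derivation:
Old gcd = 4; gcd of others (without N[2]) = 4
New gcd for candidate v: gcd(4, v). Preserves old gcd iff gcd(4, v) = 4.
  Option A: v=61, gcd(4,61)=1 -> changes
  Option B: v=80, gcd(4,80)=4 -> preserves
  Option C: v=75, gcd(4,75)=1 -> changes
  Option D: v=30, gcd(4,30)=2 -> changes
  Option E: v=46, gcd(4,46)=2 -> changes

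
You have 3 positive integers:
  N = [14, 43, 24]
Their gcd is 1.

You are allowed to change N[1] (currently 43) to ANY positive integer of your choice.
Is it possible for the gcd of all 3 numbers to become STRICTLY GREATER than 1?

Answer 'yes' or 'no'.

Answer: yes

Derivation:
Current gcd = 1
gcd of all OTHER numbers (without N[1]=43): gcd([14, 24]) = 2
The new gcd after any change is gcd(2, new_value).
This can be at most 2.
Since 2 > old gcd 1, the gcd CAN increase (e.g., set N[1] = 2).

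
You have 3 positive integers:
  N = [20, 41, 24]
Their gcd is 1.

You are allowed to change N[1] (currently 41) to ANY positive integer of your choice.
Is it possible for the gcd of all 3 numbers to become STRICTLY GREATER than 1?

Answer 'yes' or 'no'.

Current gcd = 1
gcd of all OTHER numbers (without N[1]=41): gcd([20, 24]) = 4
The new gcd after any change is gcd(4, new_value).
This can be at most 4.
Since 4 > old gcd 1, the gcd CAN increase (e.g., set N[1] = 4).

Answer: yes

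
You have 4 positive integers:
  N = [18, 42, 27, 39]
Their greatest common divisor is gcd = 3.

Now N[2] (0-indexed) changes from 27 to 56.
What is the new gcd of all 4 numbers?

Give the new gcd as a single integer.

Numbers: [18, 42, 27, 39], gcd = 3
Change: index 2, 27 -> 56
gcd of the OTHER numbers (without index 2): gcd([18, 42, 39]) = 3
New gcd = gcd(g_others, new_val) = gcd(3, 56) = 1

Answer: 1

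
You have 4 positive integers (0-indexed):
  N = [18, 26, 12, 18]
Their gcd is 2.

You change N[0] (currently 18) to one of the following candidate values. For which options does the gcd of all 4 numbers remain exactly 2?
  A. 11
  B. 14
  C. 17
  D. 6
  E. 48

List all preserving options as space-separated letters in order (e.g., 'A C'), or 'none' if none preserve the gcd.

Old gcd = 2; gcd of others (without N[0]) = 2
New gcd for candidate v: gcd(2, v). Preserves old gcd iff gcd(2, v) = 2.
  Option A: v=11, gcd(2,11)=1 -> changes
  Option B: v=14, gcd(2,14)=2 -> preserves
  Option C: v=17, gcd(2,17)=1 -> changes
  Option D: v=6, gcd(2,6)=2 -> preserves
  Option E: v=48, gcd(2,48)=2 -> preserves

Answer: B D E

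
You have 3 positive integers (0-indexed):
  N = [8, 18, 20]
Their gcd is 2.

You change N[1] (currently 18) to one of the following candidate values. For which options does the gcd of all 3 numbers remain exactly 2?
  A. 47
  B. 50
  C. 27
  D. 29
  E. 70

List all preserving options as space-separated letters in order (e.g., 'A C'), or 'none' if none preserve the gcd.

Old gcd = 2; gcd of others (without N[1]) = 4
New gcd for candidate v: gcd(4, v). Preserves old gcd iff gcd(4, v) = 2.
  Option A: v=47, gcd(4,47)=1 -> changes
  Option B: v=50, gcd(4,50)=2 -> preserves
  Option C: v=27, gcd(4,27)=1 -> changes
  Option D: v=29, gcd(4,29)=1 -> changes
  Option E: v=70, gcd(4,70)=2 -> preserves

Answer: B E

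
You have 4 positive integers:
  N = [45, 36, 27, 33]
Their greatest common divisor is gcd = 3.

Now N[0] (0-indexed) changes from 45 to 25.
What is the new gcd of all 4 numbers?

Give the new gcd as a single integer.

Numbers: [45, 36, 27, 33], gcd = 3
Change: index 0, 45 -> 25
gcd of the OTHER numbers (without index 0): gcd([36, 27, 33]) = 3
New gcd = gcd(g_others, new_val) = gcd(3, 25) = 1

Answer: 1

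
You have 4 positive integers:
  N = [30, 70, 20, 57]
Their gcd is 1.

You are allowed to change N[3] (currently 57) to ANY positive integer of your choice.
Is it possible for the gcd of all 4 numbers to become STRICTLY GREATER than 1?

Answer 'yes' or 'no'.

Current gcd = 1
gcd of all OTHER numbers (without N[3]=57): gcd([30, 70, 20]) = 10
The new gcd after any change is gcd(10, new_value).
This can be at most 10.
Since 10 > old gcd 1, the gcd CAN increase (e.g., set N[3] = 10).

Answer: yes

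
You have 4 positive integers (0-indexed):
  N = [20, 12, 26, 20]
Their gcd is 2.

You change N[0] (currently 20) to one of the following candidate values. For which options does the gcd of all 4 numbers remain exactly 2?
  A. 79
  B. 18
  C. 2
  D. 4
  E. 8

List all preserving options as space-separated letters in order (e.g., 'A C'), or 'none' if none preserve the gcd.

Old gcd = 2; gcd of others (without N[0]) = 2
New gcd for candidate v: gcd(2, v). Preserves old gcd iff gcd(2, v) = 2.
  Option A: v=79, gcd(2,79)=1 -> changes
  Option B: v=18, gcd(2,18)=2 -> preserves
  Option C: v=2, gcd(2,2)=2 -> preserves
  Option D: v=4, gcd(2,4)=2 -> preserves
  Option E: v=8, gcd(2,8)=2 -> preserves

Answer: B C D E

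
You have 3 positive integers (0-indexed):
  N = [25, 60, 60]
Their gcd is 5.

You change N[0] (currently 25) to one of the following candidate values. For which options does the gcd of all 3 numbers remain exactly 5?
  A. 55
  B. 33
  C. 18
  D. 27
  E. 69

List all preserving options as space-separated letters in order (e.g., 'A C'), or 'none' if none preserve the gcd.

Old gcd = 5; gcd of others (without N[0]) = 60
New gcd for candidate v: gcd(60, v). Preserves old gcd iff gcd(60, v) = 5.
  Option A: v=55, gcd(60,55)=5 -> preserves
  Option B: v=33, gcd(60,33)=3 -> changes
  Option C: v=18, gcd(60,18)=6 -> changes
  Option D: v=27, gcd(60,27)=3 -> changes
  Option E: v=69, gcd(60,69)=3 -> changes

Answer: A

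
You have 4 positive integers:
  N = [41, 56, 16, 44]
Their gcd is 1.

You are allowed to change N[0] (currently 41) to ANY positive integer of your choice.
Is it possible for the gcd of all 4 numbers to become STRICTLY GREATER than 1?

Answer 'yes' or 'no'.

Current gcd = 1
gcd of all OTHER numbers (without N[0]=41): gcd([56, 16, 44]) = 4
The new gcd after any change is gcd(4, new_value).
This can be at most 4.
Since 4 > old gcd 1, the gcd CAN increase (e.g., set N[0] = 4).

Answer: yes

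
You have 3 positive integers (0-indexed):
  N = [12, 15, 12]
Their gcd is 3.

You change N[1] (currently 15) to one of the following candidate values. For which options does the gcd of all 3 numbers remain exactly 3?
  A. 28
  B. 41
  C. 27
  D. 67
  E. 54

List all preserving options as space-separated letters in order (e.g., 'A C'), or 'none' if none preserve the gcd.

Answer: C

Derivation:
Old gcd = 3; gcd of others (without N[1]) = 12
New gcd for candidate v: gcd(12, v). Preserves old gcd iff gcd(12, v) = 3.
  Option A: v=28, gcd(12,28)=4 -> changes
  Option B: v=41, gcd(12,41)=1 -> changes
  Option C: v=27, gcd(12,27)=3 -> preserves
  Option D: v=67, gcd(12,67)=1 -> changes
  Option E: v=54, gcd(12,54)=6 -> changes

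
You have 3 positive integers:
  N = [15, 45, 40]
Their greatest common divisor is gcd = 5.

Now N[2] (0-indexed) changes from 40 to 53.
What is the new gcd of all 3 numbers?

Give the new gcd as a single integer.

Answer: 1

Derivation:
Numbers: [15, 45, 40], gcd = 5
Change: index 2, 40 -> 53
gcd of the OTHER numbers (without index 2): gcd([15, 45]) = 15
New gcd = gcd(g_others, new_val) = gcd(15, 53) = 1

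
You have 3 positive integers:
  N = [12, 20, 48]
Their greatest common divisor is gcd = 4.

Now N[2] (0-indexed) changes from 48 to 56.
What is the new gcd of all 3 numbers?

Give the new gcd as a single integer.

Answer: 4

Derivation:
Numbers: [12, 20, 48], gcd = 4
Change: index 2, 48 -> 56
gcd of the OTHER numbers (without index 2): gcd([12, 20]) = 4
New gcd = gcd(g_others, new_val) = gcd(4, 56) = 4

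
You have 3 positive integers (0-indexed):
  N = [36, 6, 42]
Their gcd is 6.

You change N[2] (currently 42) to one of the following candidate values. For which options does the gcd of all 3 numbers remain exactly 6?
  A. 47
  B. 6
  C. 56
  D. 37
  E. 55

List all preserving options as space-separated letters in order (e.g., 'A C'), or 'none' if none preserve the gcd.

Old gcd = 6; gcd of others (without N[2]) = 6
New gcd for candidate v: gcd(6, v). Preserves old gcd iff gcd(6, v) = 6.
  Option A: v=47, gcd(6,47)=1 -> changes
  Option B: v=6, gcd(6,6)=6 -> preserves
  Option C: v=56, gcd(6,56)=2 -> changes
  Option D: v=37, gcd(6,37)=1 -> changes
  Option E: v=55, gcd(6,55)=1 -> changes

Answer: B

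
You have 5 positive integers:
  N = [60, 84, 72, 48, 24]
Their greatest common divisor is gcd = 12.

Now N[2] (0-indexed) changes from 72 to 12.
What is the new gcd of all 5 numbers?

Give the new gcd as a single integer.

Answer: 12

Derivation:
Numbers: [60, 84, 72, 48, 24], gcd = 12
Change: index 2, 72 -> 12
gcd of the OTHER numbers (without index 2): gcd([60, 84, 48, 24]) = 12
New gcd = gcd(g_others, new_val) = gcd(12, 12) = 12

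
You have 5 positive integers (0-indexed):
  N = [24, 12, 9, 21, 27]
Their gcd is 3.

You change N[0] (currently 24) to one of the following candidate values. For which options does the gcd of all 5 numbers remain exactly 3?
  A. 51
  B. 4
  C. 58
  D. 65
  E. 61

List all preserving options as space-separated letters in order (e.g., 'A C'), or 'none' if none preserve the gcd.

Old gcd = 3; gcd of others (without N[0]) = 3
New gcd for candidate v: gcd(3, v). Preserves old gcd iff gcd(3, v) = 3.
  Option A: v=51, gcd(3,51)=3 -> preserves
  Option B: v=4, gcd(3,4)=1 -> changes
  Option C: v=58, gcd(3,58)=1 -> changes
  Option D: v=65, gcd(3,65)=1 -> changes
  Option E: v=61, gcd(3,61)=1 -> changes

Answer: A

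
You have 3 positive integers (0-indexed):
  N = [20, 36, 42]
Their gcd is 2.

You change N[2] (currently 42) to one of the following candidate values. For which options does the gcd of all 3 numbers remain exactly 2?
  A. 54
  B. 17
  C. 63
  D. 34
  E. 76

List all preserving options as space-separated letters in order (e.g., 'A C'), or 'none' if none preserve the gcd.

Answer: A D

Derivation:
Old gcd = 2; gcd of others (without N[2]) = 4
New gcd for candidate v: gcd(4, v). Preserves old gcd iff gcd(4, v) = 2.
  Option A: v=54, gcd(4,54)=2 -> preserves
  Option B: v=17, gcd(4,17)=1 -> changes
  Option C: v=63, gcd(4,63)=1 -> changes
  Option D: v=34, gcd(4,34)=2 -> preserves
  Option E: v=76, gcd(4,76)=4 -> changes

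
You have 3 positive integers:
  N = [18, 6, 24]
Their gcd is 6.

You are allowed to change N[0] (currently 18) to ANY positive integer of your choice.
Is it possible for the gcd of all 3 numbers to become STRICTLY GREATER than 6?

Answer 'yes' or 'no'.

Answer: no

Derivation:
Current gcd = 6
gcd of all OTHER numbers (without N[0]=18): gcd([6, 24]) = 6
The new gcd after any change is gcd(6, new_value).
This can be at most 6.
Since 6 = old gcd 6, the gcd can only stay the same or decrease.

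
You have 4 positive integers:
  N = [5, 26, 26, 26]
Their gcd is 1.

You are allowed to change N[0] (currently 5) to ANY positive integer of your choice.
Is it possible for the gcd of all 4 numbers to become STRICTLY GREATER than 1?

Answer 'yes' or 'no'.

Current gcd = 1
gcd of all OTHER numbers (without N[0]=5): gcd([26, 26, 26]) = 26
The new gcd after any change is gcd(26, new_value).
This can be at most 26.
Since 26 > old gcd 1, the gcd CAN increase (e.g., set N[0] = 26).

Answer: yes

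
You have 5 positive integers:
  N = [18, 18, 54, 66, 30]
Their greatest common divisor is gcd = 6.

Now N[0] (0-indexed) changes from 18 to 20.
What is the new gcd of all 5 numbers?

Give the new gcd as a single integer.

Answer: 2

Derivation:
Numbers: [18, 18, 54, 66, 30], gcd = 6
Change: index 0, 18 -> 20
gcd of the OTHER numbers (without index 0): gcd([18, 54, 66, 30]) = 6
New gcd = gcd(g_others, new_val) = gcd(6, 20) = 2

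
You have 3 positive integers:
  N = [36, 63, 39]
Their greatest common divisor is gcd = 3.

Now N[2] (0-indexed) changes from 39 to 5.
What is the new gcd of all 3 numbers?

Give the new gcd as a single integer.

Numbers: [36, 63, 39], gcd = 3
Change: index 2, 39 -> 5
gcd of the OTHER numbers (without index 2): gcd([36, 63]) = 9
New gcd = gcd(g_others, new_val) = gcd(9, 5) = 1

Answer: 1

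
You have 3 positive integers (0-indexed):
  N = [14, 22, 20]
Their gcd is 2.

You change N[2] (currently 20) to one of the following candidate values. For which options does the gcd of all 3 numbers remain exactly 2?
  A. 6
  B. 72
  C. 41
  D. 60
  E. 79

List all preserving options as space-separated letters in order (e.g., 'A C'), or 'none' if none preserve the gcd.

Old gcd = 2; gcd of others (without N[2]) = 2
New gcd for candidate v: gcd(2, v). Preserves old gcd iff gcd(2, v) = 2.
  Option A: v=6, gcd(2,6)=2 -> preserves
  Option B: v=72, gcd(2,72)=2 -> preserves
  Option C: v=41, gcd(2,41)=1 -> changes
  Option D: v=60, gcd(2,60)=2 -> preserves
  Option E: v=79, gcd(2,79)=1 -> changes

Answer: A B D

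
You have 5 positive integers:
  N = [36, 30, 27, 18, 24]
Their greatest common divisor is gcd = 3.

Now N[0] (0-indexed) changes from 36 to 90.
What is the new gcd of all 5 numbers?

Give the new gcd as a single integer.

Answer: 3

Derivation:
Numbers: [36, 30, 27, 18, 24], gcd = 3
Change: index 0, 36 -> 90
gcd of the OTHER numbers (without index 0): gcd([30, 27, 18, 24]) = 3
New gcd = gcd(g_others, new_val) = gcd(3, 90) = 3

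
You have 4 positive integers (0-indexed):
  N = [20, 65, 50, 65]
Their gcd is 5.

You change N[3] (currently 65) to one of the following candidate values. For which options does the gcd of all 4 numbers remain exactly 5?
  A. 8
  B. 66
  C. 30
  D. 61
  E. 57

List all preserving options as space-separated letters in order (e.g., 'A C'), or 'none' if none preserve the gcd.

Answer: C

Derivation:
Old gcd = 5; gcd of others (without N[3]) = 5
New gcd for candidate v: gcd(5, v). Preserves old gcd iff gcd(5, v) = 5.
  Option A: v=8, gcd(5,8)=1 -> changes
  Option B: v=66, gcd(5,66)=1 -> changes
  Option C: v=30, gcd(5,30)=5 -> preserves
  Option D: v=61, gcd(5,61)=1 -> changes
  Option E: v=57, gcd(5,57)=1 -> changes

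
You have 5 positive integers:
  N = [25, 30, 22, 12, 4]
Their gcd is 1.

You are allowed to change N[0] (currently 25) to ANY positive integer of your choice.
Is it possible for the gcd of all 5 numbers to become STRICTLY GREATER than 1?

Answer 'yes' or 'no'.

Current gcd = 1
gcd of all OTHER numbers (without N[0]=25): gcd([30, 22, 12, 4]) = 2
The new gcd after any change is gcd(2, new_value).
This can be at most 2.
Since 2 > old gcd 1, the gcd CAN increase (e.g., set N[0] = 2).

Answer: yes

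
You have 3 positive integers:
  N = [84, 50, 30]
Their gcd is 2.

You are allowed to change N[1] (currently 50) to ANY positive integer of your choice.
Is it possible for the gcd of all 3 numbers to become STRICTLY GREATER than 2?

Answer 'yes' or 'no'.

Current gcd = 2
gcd of all OTHER numbers (without N[1]=50): gcd([84, 30]) = 6
The new gcd after any change is gcd(6, new_value).
This can be at most 6.
Since 6 > old gcd 2, the gcd CAN increase (e.g., set N[1] = 6).

Answer: yes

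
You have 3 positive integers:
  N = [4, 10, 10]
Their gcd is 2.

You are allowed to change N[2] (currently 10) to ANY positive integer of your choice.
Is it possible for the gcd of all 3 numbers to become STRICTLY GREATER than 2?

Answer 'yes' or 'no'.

Current gcd = 2
gcd of all OTHER numbers (without N[2]=10): gcd([4, 10]) = 2
The new gcd after any change is gcd(2, new_value).
This can be at most 2.
Since 2 = old gcd 2, the gcd can only stay the same or decrease.

Answer: no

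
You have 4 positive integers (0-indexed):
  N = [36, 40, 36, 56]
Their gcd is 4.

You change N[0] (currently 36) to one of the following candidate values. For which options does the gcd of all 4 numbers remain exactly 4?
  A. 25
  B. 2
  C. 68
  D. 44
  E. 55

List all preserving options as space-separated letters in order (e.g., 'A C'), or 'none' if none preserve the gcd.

Answer: C D

Derivation:
Old gcd = 4; gcd of others (without N[0]) = 4
New gcd for candidate v: gcd(4, v). Preserves old gcd iff gcd(4, v) = 4.
  Option A: v=25, gcd(4,25)=1 -> changes
  Option B: v=2, gcd(4,2)=2 -> changes
  Option C: v=68, gcd(4,68)=4 -> preserves
  Option D: v=44, gcd(4,44)=4 -> preserves
  Option E: v=55, gcd(4,55)=1 -> changes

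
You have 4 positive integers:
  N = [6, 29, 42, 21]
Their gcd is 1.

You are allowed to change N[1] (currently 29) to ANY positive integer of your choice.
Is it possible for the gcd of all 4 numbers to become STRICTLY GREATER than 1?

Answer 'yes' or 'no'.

Current gcd = 1
gcd of all OTHER numbers (without N[1]=29): gcd([6, 42, 21]) = 3
The new gcd after any change is gcd(3, new_value).
This can be at most 3.
Since 3 > old gcd 1, the gcd CAN increase (e.g., set N[1] = 3).

Answer: yes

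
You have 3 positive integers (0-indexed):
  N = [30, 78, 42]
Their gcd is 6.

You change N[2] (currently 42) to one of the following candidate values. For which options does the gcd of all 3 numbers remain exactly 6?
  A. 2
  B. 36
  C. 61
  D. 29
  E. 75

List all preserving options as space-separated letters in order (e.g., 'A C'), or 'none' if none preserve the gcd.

Answer: B

Derivation:
Old gcd = 6; gcd of others (without N[2]) = 6
New gcd for candidate v: gcd(6, v). Preserves old gcd iff gcd(6, v) = 6.
  Option A: v=2, gcd(6,2)=2 -> changes
  Option B: v=36, gcd(6,36)=6 -> preserves
  Option C: v=61, gcd(6,61)=1 -> changes
  Option D: v=29, gcd(6,29)=1 -> changes
  Option E: v=75, gcd(6,75)=3 -> changes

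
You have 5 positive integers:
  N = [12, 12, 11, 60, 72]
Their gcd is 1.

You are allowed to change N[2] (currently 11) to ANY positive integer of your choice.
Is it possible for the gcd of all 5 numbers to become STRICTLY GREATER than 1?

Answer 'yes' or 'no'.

Answer: yes

Derivation:
Current gcd = 1
gcd of all OTHER numbers (without N[2]=11): gcd([12, 12, 60, 72]) = 12
The new gcd after any change is gcd(12, new_value).
This can be at most 12.
Since 12 > old gcd 1, the gcd CAN increase (e.g., set N[2] = 12).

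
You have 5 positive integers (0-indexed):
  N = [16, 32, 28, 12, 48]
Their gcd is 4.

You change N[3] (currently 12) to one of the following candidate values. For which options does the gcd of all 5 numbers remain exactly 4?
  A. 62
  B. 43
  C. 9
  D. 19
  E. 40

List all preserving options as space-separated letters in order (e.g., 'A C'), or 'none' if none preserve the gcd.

Answer: E

Derivation:
Old gcd = 4; gcd of others (without N[3]) = 4
New gcd for candidate v: gcd(4, v). Preserves old gcd iff gcd(4, v) = 4.
  Option A: v=62, gcd(4,62)=2 -> changes
  Option B: v=43, gcd(4,43)=1 -> changes
  Option C: v=9, gcd(4,9)=1 -> changes
  Option D: v=19, gcd(4,19)=1 -> changes
  Option E: v=40, gcd(4,40)=4 -> preserves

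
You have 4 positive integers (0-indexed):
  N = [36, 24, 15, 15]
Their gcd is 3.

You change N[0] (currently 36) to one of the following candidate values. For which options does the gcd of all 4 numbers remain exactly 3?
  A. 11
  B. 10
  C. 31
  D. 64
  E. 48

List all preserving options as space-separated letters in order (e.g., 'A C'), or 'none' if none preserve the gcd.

Old gcd = 3; gcd of others (without N[0]) = 3
New gcd for candidate v: gcd(3, v). Preserves old gcd iff gcd(3, v) = 3.
  Option A: v=11, gcd(3,11)=1 -> changes
  Option B: v=10, gcd(3,10)=1 -> changes
  Option C: v=31, gcd(3,31)=1 -> changes
  Option D: v=64, gcd(3,64)=1 -> changes
  Option E: v=48, gcd(3,48)=3 -> preserves

Answer: E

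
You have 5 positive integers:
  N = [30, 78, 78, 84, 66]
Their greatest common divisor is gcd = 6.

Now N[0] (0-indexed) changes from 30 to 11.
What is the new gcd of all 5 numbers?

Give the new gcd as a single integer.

Numbers: [30, 78, 78, 84, 66], gcd = 6
Change: index 0, 30 -> 11
gcd of the OTHER numbers (without index 0): gcd([78, 78, 84, 66]) = 6
New gcd = gcd(g_others, new_val) = gcd(6, 11) = 1

Answer: 1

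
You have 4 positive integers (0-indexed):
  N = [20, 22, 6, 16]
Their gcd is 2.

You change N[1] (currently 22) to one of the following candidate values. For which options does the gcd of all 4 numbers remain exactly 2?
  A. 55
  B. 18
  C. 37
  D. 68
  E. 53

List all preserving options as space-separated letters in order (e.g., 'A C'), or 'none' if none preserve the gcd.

Old gcd = 2; gcd of others (without N[1]) = 2
New gcd for candidate v: gcd(2, v). Preserves old gcd iff gcd(2, v) = 2.
  Option A: v=55, gcd(2,55)=1 -> changes
  Option B: v=18, gcd(2,18)=2 -> preserves
  Option C: v=37, gcd(2,37)=1 -> changes
  Option D: v=68, gcd(2,68)=2 -> preserves
  Option E: v=53, gcd(2,53)=1 -> changes

Answer: B D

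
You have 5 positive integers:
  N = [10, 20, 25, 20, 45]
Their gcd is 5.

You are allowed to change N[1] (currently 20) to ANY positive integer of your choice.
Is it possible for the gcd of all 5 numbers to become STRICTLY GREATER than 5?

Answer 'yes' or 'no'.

Answer: no

Derivation:
Current gcd = 5
gcd of all OTHER numbers (without N[1]=20): gcd([10, 25, 20, 45]) = 5
The new gcd after any change is gcd(5, new_value).
This can be at most 5.
Since 5 = old gcd 5, the gcd can only stay the same or decrease.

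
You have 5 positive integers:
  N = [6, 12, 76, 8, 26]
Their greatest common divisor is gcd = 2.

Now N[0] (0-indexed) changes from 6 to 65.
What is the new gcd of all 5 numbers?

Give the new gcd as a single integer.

Answer: 1

Derivation:
Numbers: [6, 12, 76, 8, 26], gcd = 2
Change: index 0, 6 -> 65
gcd of the OTHER numbers (without index 0): gcd([12, 76, 8, 26]) = 2
New gcd = gcd(g_others, new_val) = gcd(2, 65) = 1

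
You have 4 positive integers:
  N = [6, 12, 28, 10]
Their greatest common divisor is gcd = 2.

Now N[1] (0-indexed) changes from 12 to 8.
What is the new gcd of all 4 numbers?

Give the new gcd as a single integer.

Numbers: [6, 12, 28, 10], gcd = 2
Change: index 1, 12 -> 8
gcd of the OTHER numbers (without index 1): gcd([6, 28, 10]) = 2
New gcd = gcd(g_others, new_val) = gcd(2, 8) = 2

Answer: 2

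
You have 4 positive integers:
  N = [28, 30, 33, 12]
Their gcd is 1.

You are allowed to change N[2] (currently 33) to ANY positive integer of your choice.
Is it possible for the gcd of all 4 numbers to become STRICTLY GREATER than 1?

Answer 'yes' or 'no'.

Answer: yes

Derivation:
Current gcd = 1
gcd of all OTHER numbers (without N[2]=33): gcd([28, 30, 12]) = 2
The new gcd after any change is gcd(2, new_value).
This can be at most 2.
Since 2 > old gcd 1, the gcd CAN increase (e.g., set N[2] = 2).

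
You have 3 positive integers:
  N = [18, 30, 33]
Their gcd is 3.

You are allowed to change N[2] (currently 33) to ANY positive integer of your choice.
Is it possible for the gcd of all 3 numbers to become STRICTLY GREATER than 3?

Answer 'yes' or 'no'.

Answer: yes

Derivation:
Current gcd = 3
gcd of all OTHER numbers (without N[2]=33): gcd([18, 30]) = 6
The new gcd after any change is gcd(6, new_value).
This can be at most 6.
Since 6 > old gcd 3, the gcd CAN increase (e.g., set N[2] = 6).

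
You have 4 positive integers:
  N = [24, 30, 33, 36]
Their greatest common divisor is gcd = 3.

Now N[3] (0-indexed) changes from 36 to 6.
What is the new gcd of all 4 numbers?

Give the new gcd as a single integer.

Answer: 3

Derivation:
Numbers: [24, 30, 33, 36], gcd = 3
Change: index 3, 36 -> 6
gcd of the OTHER numbers (without index 3): gcd([24, 30, 33]) = 3
New gcd = gcd(g_others, new_val) = gcd(3, 6) = 3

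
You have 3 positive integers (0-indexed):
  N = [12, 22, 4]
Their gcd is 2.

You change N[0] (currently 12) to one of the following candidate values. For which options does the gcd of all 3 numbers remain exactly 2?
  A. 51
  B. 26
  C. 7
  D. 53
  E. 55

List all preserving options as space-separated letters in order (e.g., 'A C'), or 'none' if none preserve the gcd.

Old gcd = 2; gcd of others (without N[0]) = 2
New gcd for candidate v: gcd(2, v). Preserves old gcd iff gcd(2, v) = 2.
  Option A: v=51, gcd(2,51)=1 -> changes
  Option B: v=26, gcd(2,26)=2 -> preserves
  Option C: v=7, gcd(2,7)=1 -> changes
  Option D: v=53, gcd(2,53)=1 -> changes
  Option E: v=55, gcd(2,55)=1 -> changes

Answer: B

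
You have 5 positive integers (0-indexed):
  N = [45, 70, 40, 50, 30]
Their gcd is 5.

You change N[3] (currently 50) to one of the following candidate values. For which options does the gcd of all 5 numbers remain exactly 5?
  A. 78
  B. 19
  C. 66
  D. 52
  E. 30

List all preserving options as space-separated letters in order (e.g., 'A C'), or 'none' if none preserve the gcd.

Answer: E

Derivation:
Old gcd = 5; gcd of others (without N[3]) = 5
New gcd for candidate v: gcd(5, v). Preserves old gcd iff gcd(5, v) = 5.
  Option A: v=78, gcd(5,78)=1 -> changes
  Option B: v=19, gcd(5,19)=1 -> changes
  Option C: v=66, gcd(5,66)=1 -> changes
  Option D: v=52, gcd(5,52)=1 -> changes
  Option E: v=30, gcd(5,30)=5 -> preserves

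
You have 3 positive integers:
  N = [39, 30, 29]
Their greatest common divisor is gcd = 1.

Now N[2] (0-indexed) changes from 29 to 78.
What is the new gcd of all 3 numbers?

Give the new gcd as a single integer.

Answer: 3

Derivation:
Numbers: [39, 30, 29], gcd = 1
Change: index 2, 29 -> 78
gcd of the OTHER numbers (without index 2): gcd([39, 30]) = 3
New gcd = gcd(g_others, new_val) = gcd(3, 78) = 3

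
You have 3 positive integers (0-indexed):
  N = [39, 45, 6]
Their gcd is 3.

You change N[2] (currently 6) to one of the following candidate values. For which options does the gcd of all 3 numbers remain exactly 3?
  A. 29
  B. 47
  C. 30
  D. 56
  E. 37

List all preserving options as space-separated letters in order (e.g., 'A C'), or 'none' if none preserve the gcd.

Old gcd = 3; gcd of others (without N[2]) = 3
New gcd for candidate v: gcd(3, v). Preserves old gcd iff gcd(3, v) = 3.
  Option A: v=29, gcd(3,29)=1 -> changes
  Option B: v=47, gcd(3,47)=1 -> changes
  Option C: v=30, gcd(3,30)=3 -> preserves
  Option D: v=56, gcd(3,56)=1 -> changes
  Option E: v=37, gcd(3,37)=1 -> changes

Answer: C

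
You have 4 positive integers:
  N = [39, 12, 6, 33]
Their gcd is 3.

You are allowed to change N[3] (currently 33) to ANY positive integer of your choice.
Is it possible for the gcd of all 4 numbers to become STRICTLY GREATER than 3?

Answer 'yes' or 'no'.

Answer: no

Derivation:
Current gcd = 3
gcd of all OTHER numbers (without N[3]=33): gcd([39, 12, 6]) = 3
The new gcd after any change is gcd(3, new_value).
This can be at most 3.
Since 3 = old gcd 3, the gcd can only stay the same or decrease.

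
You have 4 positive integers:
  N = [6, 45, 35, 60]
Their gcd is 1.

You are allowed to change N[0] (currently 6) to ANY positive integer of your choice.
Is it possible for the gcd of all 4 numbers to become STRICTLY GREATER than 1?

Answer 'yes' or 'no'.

Current gcd = 1
gcd of all OTHER numbers (without N[0]=6): gcd([45, 35, 60]) = 5
The new gcd after any change is gcd(5, new_value).
This can be at most 5.
Since 5 > old gcd 1, the gcd CAN increase (e.g., set N[0] = 5).

Answer: yes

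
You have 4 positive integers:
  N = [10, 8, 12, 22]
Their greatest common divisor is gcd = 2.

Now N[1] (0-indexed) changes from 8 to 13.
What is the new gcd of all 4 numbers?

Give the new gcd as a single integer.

Numbers: [10, 8, 12, 22], gcd = 2
Change: index 1, 8 -> 13
gcd of the OTHER numbers (without index 1): gcd([10, 12, 22]) = 2
New gcd = gcd(g_others, new_val) = gcd(2, 13) = 1

Answer: 1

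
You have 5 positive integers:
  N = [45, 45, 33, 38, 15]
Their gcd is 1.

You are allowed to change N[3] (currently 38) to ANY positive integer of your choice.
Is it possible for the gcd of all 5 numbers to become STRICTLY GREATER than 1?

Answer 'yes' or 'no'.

Current gcd = 1
gcd of all OTHER numbers (without N[3]=38): gcd([45, 45, 33, 15]) = 3
The new gcd after any change is gcd(3, new_value).
This can be at most 3.
Since 3 > old gcd 1, the gcd CAN increase (e.g., set N[3] = 3).

Answer: yes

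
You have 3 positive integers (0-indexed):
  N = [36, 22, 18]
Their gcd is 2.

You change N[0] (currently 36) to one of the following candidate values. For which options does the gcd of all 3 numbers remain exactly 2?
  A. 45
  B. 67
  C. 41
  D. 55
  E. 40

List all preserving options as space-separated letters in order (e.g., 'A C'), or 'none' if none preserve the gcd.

Answer: E

Derivation:
Old gcd = 2; gcd of others (without N[0]) = 2
New gcd for candidate v: gcd(2, v). Preserves old gcd iff gcd(2, v) = 2.
  Option A: v=45, gcd(2,45)=1 -> changes
  Option B: v=67, gcd(2,67)=1 -> changes
  Option C: v=41, gcd(2,41)=1 -> changes
  Option D: v=55, gcd(2,55)=1 -> changes
  Option E: v=40, gcd(2,40)=2 -> preserves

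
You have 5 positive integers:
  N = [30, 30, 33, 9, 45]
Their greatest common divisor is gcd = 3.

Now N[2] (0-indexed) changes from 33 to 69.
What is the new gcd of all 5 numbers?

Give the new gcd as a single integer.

Numbers: [30, 30, 33, 9, 45], gcd = 3
Change: index 2, 33 -> 69
gcd of the OTHER numbers (without index 2): gcd([30, 30, 9, 45]) = 3
New gcd = gcd(g_others, new_val) = gcd(3, 69) = 3

Answer: 3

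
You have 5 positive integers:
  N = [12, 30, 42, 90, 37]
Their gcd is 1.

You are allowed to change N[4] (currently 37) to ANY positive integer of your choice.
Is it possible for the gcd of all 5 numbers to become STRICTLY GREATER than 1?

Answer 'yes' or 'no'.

Answer: yes

Derivation:
Current gcd = 1
gcd of all OTHER numbers (without N[4]=37): gcd([12, 30, 42, 90]) = 6
The new gcd after any change is gcd(6, new_value).
This can be at most 6.
Since 6 > old gcd 1, the gcd CAN increase (e.g., set N[4] = 6).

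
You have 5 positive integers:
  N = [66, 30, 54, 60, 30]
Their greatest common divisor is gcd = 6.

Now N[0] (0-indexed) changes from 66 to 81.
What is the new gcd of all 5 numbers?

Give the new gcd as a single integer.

Numbers: [66, 30, 54, 60, 30], gcd = 6
Change: index 0, 66 -> 81
gcd of the OTHER numbers (without index 0): gcd([30, 54, 60, 30]) = 6
New gcd = gcd(g_others, new_val) = gcd(6, 81) = 3

Answer: 3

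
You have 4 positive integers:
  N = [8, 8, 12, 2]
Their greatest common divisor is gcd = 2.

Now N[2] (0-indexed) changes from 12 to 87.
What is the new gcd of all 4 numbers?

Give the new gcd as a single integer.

Answer: 1

Derivation:
Numbers: [8, 8, 12, 2], gcd = 2
Change: index 2, 12 -> 87
gcd of the OTHER numbers (without index 2): gcd([8, 8, 2]) = 2
New gcd = gcd(g_others, new_val) = gcd(2, 87) = 1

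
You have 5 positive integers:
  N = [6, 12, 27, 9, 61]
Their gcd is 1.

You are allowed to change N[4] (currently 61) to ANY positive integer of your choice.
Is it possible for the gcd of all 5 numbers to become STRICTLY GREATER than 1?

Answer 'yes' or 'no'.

Answer: yes

Derivation:
Current gcd = 1
gcd of all OTHER numbers (without N[4]=61): gcd([6, 12, 27, 9]) = 3
The new gcd after any change is gcd(3, new_value).
This can be at most 3.
Since 3 > old gcd 1, the gcd CAN increase (e.g., set N[4] = 3).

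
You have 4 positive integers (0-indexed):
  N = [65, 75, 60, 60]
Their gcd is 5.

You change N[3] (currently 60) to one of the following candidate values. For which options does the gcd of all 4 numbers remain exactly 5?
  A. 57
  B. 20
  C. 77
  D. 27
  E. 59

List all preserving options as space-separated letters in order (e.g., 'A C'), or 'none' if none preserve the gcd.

Old gcd = 5; gcd of others (without N[3]) = 5
New gcd for candidate v: gcd(5, v). Preserves old gcd iff gcd(5, v) = 5.
  Option A: v=57, gcd(5,57)=1 -> changes
  Option B: v=20, gcd(5,20)=5 -> preserves
  Option C: v=77, gcd(5,77)=1 -> changes
  Option D: v=27, gcd(5,27)=1 -> changes
  Option E: v=59, gcd(5,59)=1 -> changes

Answer: B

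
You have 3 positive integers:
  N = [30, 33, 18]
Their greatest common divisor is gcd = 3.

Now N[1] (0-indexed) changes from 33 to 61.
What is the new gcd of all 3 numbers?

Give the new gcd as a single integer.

Numbers: [30, 33, 18], gcd = 3
Change: index 1, 33 -> 61
gcd of the OTHER numbers (without index 1): gcd([30, 18]) = 6
New gcd = gcd(g_others, new_val) = gcd(6, 61) = 1

Answer: 1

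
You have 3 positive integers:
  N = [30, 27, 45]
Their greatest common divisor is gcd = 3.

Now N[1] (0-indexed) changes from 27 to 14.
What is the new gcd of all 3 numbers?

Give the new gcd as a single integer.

Answer: 1

Derivation:
Numbers: [30, 27, 45], gcd = 3
Change: index 1, 27 -> 14
gcd of the OTHER numbers (without index 1): gcd([30, 45]) = 15
New gcd = gcd(g_others, new_val) = gcd(15, 14) = 1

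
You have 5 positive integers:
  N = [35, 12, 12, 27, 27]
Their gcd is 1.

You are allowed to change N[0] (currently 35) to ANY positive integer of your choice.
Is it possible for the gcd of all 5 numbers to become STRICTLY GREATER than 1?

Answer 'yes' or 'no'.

Answer: yes

Derivation:
Current gcd = 1
gcd of all OTHER numbers (without N[0]=35): gcd([12, 12, 27, 27]) = 3
The new gcd after any change is gcd(3, new_value).
This can be at most 3.
Since 3 > old gcd 1, the gcd CAN increase (e.g., set N[0] = 3).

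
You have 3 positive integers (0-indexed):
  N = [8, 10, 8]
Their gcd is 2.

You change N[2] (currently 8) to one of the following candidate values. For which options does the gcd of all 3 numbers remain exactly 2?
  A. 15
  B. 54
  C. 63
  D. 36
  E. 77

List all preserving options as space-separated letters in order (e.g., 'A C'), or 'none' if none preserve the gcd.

Old gcd = 2; gcd of others (without N[2]) = 2
New gcd for candidate v: gcd(2, v). Preserves old gcd iff gcd(2, v) = 2.
  Option A: v=15, gcd(2,15)=1 -> changes
  Option B: v=54, gcd(2,54)=2 -> preserves
  Option C: v=63, gcd(2,63)=1 -> changes
  Option D: v=36, gcd(2,36)=2 -> preserves
  Option E: v=77, gcd(2,77)=1 -> changes

Answer: B D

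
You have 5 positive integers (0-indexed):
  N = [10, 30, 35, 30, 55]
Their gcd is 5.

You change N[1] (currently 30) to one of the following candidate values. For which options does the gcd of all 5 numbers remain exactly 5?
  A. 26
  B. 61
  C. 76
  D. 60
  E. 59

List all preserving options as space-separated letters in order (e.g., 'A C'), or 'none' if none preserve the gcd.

Old gcd = 5; gcd of others (without N[1]) = 5
New gcd for candidate v: gcd(5, v). Preserves old gcd iff gcd(5, v) = 5.
  Option A: v=26, gcd(5,26)=1 -> changes
  Option B: v=61, gcd(5,61)=1 -> changes
  Option C: v=76, gcd(5,76)=1 -> changes
  Option D: v=60, gcd(5,60)=5 -> preserves
  Option E: v=59, gcd(5,59)=1 -> changes

Answer: D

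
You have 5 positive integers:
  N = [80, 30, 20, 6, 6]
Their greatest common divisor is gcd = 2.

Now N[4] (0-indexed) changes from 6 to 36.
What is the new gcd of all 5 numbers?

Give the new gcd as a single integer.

Answer: 2

Derivation:
Numbers: [80, 30, 20, 6, 6], gcd = 2
Change: index 4, 6 -> 36
gcd of the OTHER numbers (without index 4): gcd([80, 30, 20, 6]) = 2
New gcd = gcd(g_others, new_val) = gcd(2, 36) = 2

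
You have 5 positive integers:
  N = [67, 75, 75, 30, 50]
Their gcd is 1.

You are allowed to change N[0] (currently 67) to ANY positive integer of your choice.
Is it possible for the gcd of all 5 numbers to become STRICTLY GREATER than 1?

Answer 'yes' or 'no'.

Answer: yes

Derivation:
Current gcd = 1
gcd of all OTHER numbers (without N[0]=67): gcd([75, 75, 30, 50]) = 5
The new gcd after any change is gcd(5, new_value).
This can be at most 5.
Since 5 > old gcd 1, the gcd CAN increase (e.g., set N[0] = 5).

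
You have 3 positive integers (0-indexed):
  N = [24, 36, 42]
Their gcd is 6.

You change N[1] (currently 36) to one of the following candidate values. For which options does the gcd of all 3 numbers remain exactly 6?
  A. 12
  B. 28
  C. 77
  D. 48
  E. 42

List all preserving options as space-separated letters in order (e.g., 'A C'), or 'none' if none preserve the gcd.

Answer: A D E

Derivation:
Old gcd = 6; gcd of others (without N[1]) = 6
New gcd for candidate v: gcd(6, v). Preserves old gcd iff gcd(6, v) = 6.
  Option A: v=12, gcd(6,12)=6 -> preserves
  Option B: v=28, gcd(6,28)=2 -> changes
  Option C: v=77, gcd(6,77)=1 -> changes
  Option D: v=48, gcd(6,48)=6 -> preserves
  Option E: v=42, gcd(6,42)=6 -> preserves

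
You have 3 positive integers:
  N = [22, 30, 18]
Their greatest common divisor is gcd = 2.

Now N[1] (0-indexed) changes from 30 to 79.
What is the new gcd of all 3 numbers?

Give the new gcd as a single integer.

Answer: 1

Derivation:
Numbers: [22, 30, 18], gcd = 2
Change: index 1, 30 -> 79
gcd of the OTHER numbers (without index 1): gcd([22, 18]) = 2
New gcd = gcd(g_others, new_val) = gcd(2, 79) = 1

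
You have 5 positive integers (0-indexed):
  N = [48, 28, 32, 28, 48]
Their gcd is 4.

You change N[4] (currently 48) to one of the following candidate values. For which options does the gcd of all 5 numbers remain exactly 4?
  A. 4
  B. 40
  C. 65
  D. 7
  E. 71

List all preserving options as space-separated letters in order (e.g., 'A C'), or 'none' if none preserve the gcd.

Old gcd = 4; gcd of others (without N[4]) = 4
New gcd for candidate v: gcd(4, v). Preserves old gcd iff gcd(4, v) = 4.
  Option A: v=4, gcd(4,4)=4 -> preserves
  Option B: v=40, gcd(4,40)=4 -> preserves
  Option C: v=65, gcd(4,65)=1 -> changes
  Option D: v=7, gcd(4,7)=1 -> changes
  Option E: v=71, gcd(4,71)=1 -> changes

Answer: A B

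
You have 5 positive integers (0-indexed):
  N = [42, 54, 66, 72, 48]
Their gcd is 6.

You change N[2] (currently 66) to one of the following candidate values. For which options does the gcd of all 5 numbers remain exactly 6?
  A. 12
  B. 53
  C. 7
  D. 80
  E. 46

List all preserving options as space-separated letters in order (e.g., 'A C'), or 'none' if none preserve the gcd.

Answer: A

Derivation:
Old gcd = 6; gcd of others (without N[2]) = 6
New gcd for candidate v: gcd(6, v). Preserves old gcd iff gcd(6, v) = 6.
  Option A: v=12, gcd(6,12)=6 -> preserves
  Option B: v=53, gcd(6,53)=1 -> changes
  Option C: v=7, gcd(6,7)=1 -> changes
  Option D: v=80, gcd(6,80)=2 -> changes
  Option E: v=46, gcd(6,46)=2 -> changes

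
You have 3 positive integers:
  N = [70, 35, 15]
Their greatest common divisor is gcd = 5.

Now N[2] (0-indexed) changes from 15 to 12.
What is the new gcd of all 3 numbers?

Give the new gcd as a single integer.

Numbers: [70, 35, 15], gcd = 5
Change: index 2, 15 -> 12
gcd of the OTHER numbers (without index 2): gcd([70, 35]) = 35
New gcd = gcd(g_others, new_val) = gcd(35, 12) = 1

Answer: 1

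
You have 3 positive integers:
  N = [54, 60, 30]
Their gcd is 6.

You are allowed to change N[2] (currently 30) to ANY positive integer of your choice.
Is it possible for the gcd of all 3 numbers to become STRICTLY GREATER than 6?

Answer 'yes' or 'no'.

Answer: no

Derivation:
Current gcd = 6
gcd of all OTHER numbers (without N[2]=30): gcd([54, 60]) = 6
The new gcd after any change is gcd(6, new_value).
This can be at most 6.
Since 6 = old gcd 6, the gcd can only stay the same or decrease.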